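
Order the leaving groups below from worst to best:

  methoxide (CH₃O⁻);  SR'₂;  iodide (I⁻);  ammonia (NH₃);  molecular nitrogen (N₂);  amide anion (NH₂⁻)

molecular nitrogen (N₂): no meaningful conjugate acid; N₂ departs as an exceptionally stable neutral molecule
iodide (I⁻): pKₐ(HI) ≈ -10 — large, highly polarisable; very weak base
SR'₂: pKₐ(R'₂SH⁺) ≈ -7 — neutral; leaves from a sulfonium salt (R–SR'₂⁺)
ammonia (NH₃): pKₐ(NH₄⁺) ≈ 9.2 — neutral but moderately basic; leaves from R–NH₃⁺
methoxide (CH₃O⁻): pKₐ(CH₃OH) ≈ 15.5 — strong base; alkoxides do not leave unassisted
amide anion (NH₂⁻): pKₐ(NH₃) ≈ 38
The question asks for worst first, so the sequence is read in increasing leaving-group ability.

amide anion (NH₂⁻) < methoxide (CH₃O⁻) < ammonia (NH₃) < SR'₂ < iodide (I⁻) < molecular nitrogen (N₂)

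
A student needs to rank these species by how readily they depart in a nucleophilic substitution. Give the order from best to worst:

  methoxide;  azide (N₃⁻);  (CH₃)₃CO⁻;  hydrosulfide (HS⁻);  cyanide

azide (N₃⁻): pKₐ(HN₃) ≈ 4.7
hydrosulfide (HS⁻): pKₐ(H₂S) ≈ 7
cyanide: pKₐ(HCN) ≈ 9.2
methoxide: pKₐ(CH₃OH) ≈ 15.5
(CH₃)₃CO⁻: pKₐ(t-BuOH) ≈ 18

azide (N₃⁻) > hydrosulfide (HS⁻) > cyanide > methoxide > (CH₃)₃CO⁻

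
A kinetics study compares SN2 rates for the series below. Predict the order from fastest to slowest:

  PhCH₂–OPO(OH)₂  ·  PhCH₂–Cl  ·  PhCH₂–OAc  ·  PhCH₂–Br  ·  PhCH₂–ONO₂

The skeletons are identical, so relative rate is governed entirely by leaving-group ability.
A good leaving group is a weak base: the lower the pKₐ of its conjugate acid, the more readily it departs.
PhCH₂–Br loses Br⁻: pKₐ(HBr) ≈ -9
PhCH₂–Cl loses Cl⁻: pKₐ(HCl) ≈ -7
PhCH₂–ONO₂ loses NO₃⁻: pKₐ(HNO₃) ≈ -1.3
PhCH₂–OPO(OH)₂ loses H₂PO₄⁻: pKₐ(H₃PO₄) ≈ 2.1
PhCH₂–OAc loses AcO⁻: pKₐ(CH₃COOH) ≈ 4.8

PhCH₂–Br > PhCH₂–Cl > PhCH₂–ONO₂ > PhCH₂–OPO(OH)₂ > PhCH₂–OAc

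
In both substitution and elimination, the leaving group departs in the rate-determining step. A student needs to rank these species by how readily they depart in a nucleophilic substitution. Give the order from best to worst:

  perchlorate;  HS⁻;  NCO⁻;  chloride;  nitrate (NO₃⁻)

perchlorate > chloride > nitrate (NO₃⁻) > NCO⁻ > HS⁻

A good leaving group is a weak base: the lower the pKₐ of its conjugate acid, the more readily it departs.
perchlorate: pKₐ(HClO₄) ≈ -10
chloride: pKₐ(HCl) ≈ -7
nitrate (NO₃⁻): pKₐ(HNO₃) ≈ -1.3 — resonance-delocalised over three oxygens
NCO⁻: pKₐ(HOCN) ≈ 3.5 — resonance between N and O
HS⁻: pKₐ(H₂S) ≈ 7 — larger and more polarisable than the oxygen analogue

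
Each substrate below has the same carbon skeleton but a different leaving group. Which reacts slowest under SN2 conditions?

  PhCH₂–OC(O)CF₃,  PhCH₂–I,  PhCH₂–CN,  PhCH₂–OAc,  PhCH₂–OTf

PhCH₂–CN

Identical carbon frameworks mean the comparison reduces to leaving-group quality.
The more stable X⁻ (or X) is on its own — i.e. the weaker a base it is — the better a leaving group it makes.
PhCH₂–OTf loses OTf⁻: pKₐ(CF₃SO₃H (triflic acid)) ≈ -14
PhCH₂–I loses I⁻: pKₐ(HI) ≈ -10
PhCH₂–OC(O)CF₃ loses CF₃COO⁻: pKₐ(CF₃COOH) ≈ 0.2
PhCH₂–OAc loses AcO⁻: pKₐ(CH₃COOH) ≈ 4.8
PhCH₂–CN loses CN⁻: pKₐ(HCN) ≈ 9.2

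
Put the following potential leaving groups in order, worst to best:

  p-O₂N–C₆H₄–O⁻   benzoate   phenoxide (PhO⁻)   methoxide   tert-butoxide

tert-butoxide < methoxide < phenoxide (PhO⁻) < p-O₂N–C₆H₄–O⁻ < benzoate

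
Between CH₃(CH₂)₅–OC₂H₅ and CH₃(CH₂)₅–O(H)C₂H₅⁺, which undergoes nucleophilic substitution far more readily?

CH₃(CH₂)₅–O(H)C₂H₅⁺

From CH₃(CH₂)₅–OC₂H₅ the departing group would be CH₃CH₂O⁻ (pKₐ(CH₃CH₂OH) ≈ 16). Strong base; alkoxides do not leave unassisted.
From CH₃(CH₂)₅–O(H)C₂H₅⁺ the leaving group is R'OH (pKₐ(R'OH₂⁺) ≈ -2.4). Neutral; leaves from a protonated ether (an oxonium ion, R–O(H)R'⁺).
(In practice CH₃(CH₂)₅–O(H)C₂H₅⁺ is made from CH₃(CH₂)₅–OC₂H₅ by protonation with concentrated HBr, allowing neutral ethanol, rather than ethoxide, to depart.)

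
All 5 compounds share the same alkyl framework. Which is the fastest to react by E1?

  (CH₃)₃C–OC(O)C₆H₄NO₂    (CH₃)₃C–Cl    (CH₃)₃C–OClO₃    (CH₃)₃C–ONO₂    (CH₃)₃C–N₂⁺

Same R in every case — rank the leaving groups.
The more stable X⁻ (or X) is on its own — i.e. the weaker a base it is — the better a leaving group it makes.
(CH₃)₃C–N₂⁺ loses N₂: no meaningful conjugate acid; N₂ departs as an exceptionally stable neutral molecule
(CH₃)₃C–OClO₃ loses ClO₄⁻: pKₐ(HClO₄) ≈ -10
(CH₃)₃C–Cl loses Cl⁻: pKₐ(HCl) ≈ -7
(CH₃)₃C–ONO₂ loses NO₃⁻: pKₐ(HNO₃) ≈ -1.3
(CH₃)₃C–OC(O)C₆H₄NO₂ loses p-O₂N–C₆H₄–COO⁻: pKₐ(p-nitrobenzoic acid) ≈ 3.4

(CH₃)₃C–N₂⁺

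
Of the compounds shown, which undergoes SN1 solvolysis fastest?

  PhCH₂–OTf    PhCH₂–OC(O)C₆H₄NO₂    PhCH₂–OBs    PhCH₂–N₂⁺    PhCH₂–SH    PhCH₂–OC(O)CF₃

PhCH₂–N₂⁺

The skeletons are identical, so relative rate is governed entirely by leaving-group ability.
Rank by basicity of the departing species: weakest base leaves most easily.
PhCH₂–N₂⁺ loses N₂: no meaningful conjugate acid; N₂ departs as an exceptionally stable neutral molecule
PhCH₂–OTf loses OTf⁻: pKₐ(CF₃SO₃H (triflic acid)) ≈ -14
PhCH₂–OBs loses OBs⁻: pKₐ(p-BrC₆H₄SO₃H) ≈ -2.8
PhCH₂–OC(O)CF₃ loses CF₃COO⁻: pKₐ(CF₃COOH) ≈ 0.2
PhCH₂–OC(O)C₆H₄NO₂ loses p-O₂N–C₆H₄–COO⁻: pKₐ(p-nitrobenzoic acid) ≈ 3.4
PhCH₂–SH loses HS⁻: pKₐ(H₂S) ≈ 7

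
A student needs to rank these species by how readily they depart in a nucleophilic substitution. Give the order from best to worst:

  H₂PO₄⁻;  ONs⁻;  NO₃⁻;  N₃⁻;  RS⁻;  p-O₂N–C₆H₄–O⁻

ONs⁻ > NO₃⁻ > H₂PO₄⁻ > N₃⁻ > p-O₂N–C₆H₄–O⁻ > RS⁻

ONs⁻: pKₐ(p-O₂NC₆H₄SO₃H) ≈ -3.5 — p-nitro group further stabilises the sulfonate
NO₃⁻: pKₐ(HNO₃) ≈ -1.3
H₂PO₄⁻: pKₐ(H₃PO₄) ≈ 2.1
N₃⁻: pKₐ(HN₃) ≈ 4.7 — linear, resonance-stabilised
p-O₂N–C₆H₄–O⁻: pKₐ(p-nitrophenol) ≈ 7.2
RS⁻: pKₐ(RSH (a thiol)) ≈ 10.5 — moderately basic; rarely leaves without activation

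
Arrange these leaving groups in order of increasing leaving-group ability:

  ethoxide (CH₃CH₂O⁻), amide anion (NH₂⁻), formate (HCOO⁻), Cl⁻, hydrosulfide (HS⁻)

Rank by basicity of the departing species: weakest base leaves most easily.
Cl⁻: pKₐ(HCl) ≈ -7
formate (HCOO⁻): pKₐ(HCOOH) ≈ 3.8 — resonance-stabilised carboxylate
hydrosulfide (HS⁻): pKₐ(H₂S) ≈ 7 — larger and more polarisable than the oxygen analogue
ethoxide (CH₃CH₂O⁻): pKₐ(CH₃CH₂OH) ≈ 16
amide anion (NH₂⁻): pKₐ(NH₃) ≈ 38 — extremely strong base; never a leaving group
The question asks for worst first, so the sequence is read in increasing leaving-group ability.

amide anion (NH₂⁻) < ethoxide (CH₃CH₂O⁻) < hydrosulfide (HS⁻) < formate (HCOO⁻) < Cl⁻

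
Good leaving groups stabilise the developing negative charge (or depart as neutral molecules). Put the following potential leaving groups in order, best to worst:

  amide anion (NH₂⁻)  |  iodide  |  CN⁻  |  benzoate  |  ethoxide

Rank by basicity of the departing species: weakest base leaves most easily.
iodide: pKₐ(HI) ≈ -10
benzoate: pKₐ(C₆H₅COOH) ≈ 4.2 — aryl carboxylate
CN⁻: pKₐ(HCN) ≈ 9.2 — sp carbon stabilises the charge somewhat, but still a poor LG
ethoxide: pKₐ(CH₃CH₂OH) ≈ 16
amide anion (NH₂⁻): pKₐ(NH₃) ≈ 38 — extremely strong base; never a leaving group

iodide > benzoate > CN⁻ > ethoxide > amide anion (NH₂⁻)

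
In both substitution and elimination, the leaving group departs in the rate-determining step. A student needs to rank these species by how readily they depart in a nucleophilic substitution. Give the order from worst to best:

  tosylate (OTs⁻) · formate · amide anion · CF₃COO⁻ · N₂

The more stable X⁻ (or X) is on its own — i.e. the weaker a base it is — the better a leaving group it makes.
N₂: no meaningful conjugate acid; N₂ departs as an exceptionally stable neutral molecule
tosylate (OTs⁻): pKₐ(p-CH₃C₆H₄SO₃H (TsOH)) ≈ -2.8 — resonance-delocalised arenesulfonate
CF₃COO⁻: pKₐ(CF₃COOH) ≈ 0.2 — strongly electron-withdrawing CF₃ stabilises the carboxylate
formate: pKₐ(HCOOH) ≈ 3.8
amide anion: pKₐ(NH₃) ≈ 38
Reversing gives the worst-to-best order requested.

amide anion < formate < CF₃COO⁻ < tosylate (OTs⁻) < N₂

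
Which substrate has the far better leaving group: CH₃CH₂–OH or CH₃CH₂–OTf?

From CH₃CH₂–OH the departing group would be OH⁻ (pKₐ(H₂O) ≈ 15.7). Strong base; essentially never leaves without prior activation.
From CH₃CH₂–OTf the leaving group is OTf⁻ (pKₐ(CF₃SO₃H (triflic acid)) ≈ -14). Charge spread over three oxygens and a CF₃ group; the premier leaving group in synthesis.
(In practice CH₃CH₂–OTf is made from CH₃CH₂–OH by treatment with Tf₂O / 2,6-lutidine, converting the hydroxyl into a triflate.)

CH₃CH₂–OTf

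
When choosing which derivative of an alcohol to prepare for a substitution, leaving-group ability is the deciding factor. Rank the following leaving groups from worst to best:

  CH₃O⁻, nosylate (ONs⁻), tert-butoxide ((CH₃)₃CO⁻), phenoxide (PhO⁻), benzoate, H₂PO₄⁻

nosylate (ONs⁻): pKₐ(p-O₂NC₆H₄SO₃H) ≈ -3.5
H₂PO₄⁻: pKₐ(H₃PO₄) ≈ 2.1
benzoate: pKₐ(C₆H₅COOH) ≈ 4.2
phenoxide (PhO⁻): pKₐ(C₆H₅OH (phenol)) ≈ 10
CH₃O⁻: pKₐ(CH₃OH) ≈ 15.5
tert-butoxide ((CH₃)₃CO⁻): pKₐ(t-BuOH) ≈ 18
The question asks for worst first, so the sequence is read in increasing leaving-group ability.

tert-butoxide ((CH₃)₃CO⁻) < CH₃O⁻ < phenoxide (PhO⁻) < benzoate < H₂PO₄⁻ < nosylate (ONs⁻)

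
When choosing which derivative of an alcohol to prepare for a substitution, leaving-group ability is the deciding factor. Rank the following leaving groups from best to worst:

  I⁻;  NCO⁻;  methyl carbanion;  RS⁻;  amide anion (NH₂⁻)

I⁻ > NCO⁻ > RS⁻ > amide anion (NH₂⁻) > methyl carbanion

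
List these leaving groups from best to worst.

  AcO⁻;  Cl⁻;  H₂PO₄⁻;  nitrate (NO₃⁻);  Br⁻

Br⁻ > Cl⁻ > nitrate (NO₃⁻) > H₂PO₄⁻ > AcO⁻

Br⁻: pKₐ(HBr) ≈ -9 — weak base; good leaving group
Cl⁻: pKₐ(HCl) ≈ -7 — moderately weak base
nitrate (NO₃⁻): pKₐ(HNO₃) ≈ -1.3 — resonance-delocalised over three oxygens
H₂PO₄⁻: pKₐ(H₃PO₄) ≈ 2.1 — moderate base; biological leaving group after further activation
AcO⁻: pKₐ(CH₃COOH) ≈ 4.8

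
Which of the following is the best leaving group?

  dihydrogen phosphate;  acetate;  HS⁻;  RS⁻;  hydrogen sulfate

hydrogen sulfate

Leaving-group ability tracks the stability of the departed species; conjugate-acid pKₐ is the usual yardstick (lower pKₐ → better LG).
hydrogen sulfate: pKₐ(H₂SO₄) ≈ -3
dihydrogen phosphate: pKₐ(H₃PO₄) ≈ 2.1
acetate: pKₐ(CH₃COOH) ≈ 4.8
HS⁻: pKₐ(H₂S) ≈ 7
RS⁻: pKₐ(RSH (a thiol)) ≈ 10.5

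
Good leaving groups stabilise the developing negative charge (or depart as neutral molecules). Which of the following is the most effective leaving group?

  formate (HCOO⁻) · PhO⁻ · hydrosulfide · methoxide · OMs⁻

OMs⁻

Leaving-group ability tracks the stability of the departed species; conjugate-acid pKₐ is the usual yardstick (lower pKₐ → better LG).
OMs⁻: pKₐ(CH₃SO₃H (MsOH)) ≈ -1.9
formate (HCOO⁻): pKₐ(HCOOH) ≈ 3.8
hydrosulfide: pKₐ(H₂S) ≈ 7
PhO⁻: pKₐ(C₆H₅OH (phenol)) ≈ 10
methoxide: pKₐ(CH₃OH) ≈ 15.5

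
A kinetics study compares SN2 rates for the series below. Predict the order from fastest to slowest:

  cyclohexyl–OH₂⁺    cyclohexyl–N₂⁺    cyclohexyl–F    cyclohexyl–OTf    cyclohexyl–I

cyclohexyl–N₂⁺ > cyclohexyl–OTf > cyclohexyl–I > cyclohexyl–OH₂⁺ > cyclohexyl–F

Identical carbon frameworks mean the comparison reduces to leaving-group quality.
A good leaving group is a weak base: the lower the pKₐ of its conjugate acid, the more readily it departs.
cyclohexyl–N₂⁺ loses N₂: no meaningful conjugate acid; N₂ departs as an exceptionally stable neutral molecule
cyclohexyl–OTf loses OTf⁻: pKₐ(CF₃SO₃H (triflic acid)) ≈ -14
cyclohexyl–I loses I⁻: pKₐ(HI) ≈ -10
cyclohexyl–OH₂⁺ loses H₂O: pKₐ(H₃O⁺) ≈ -1.7
cyclohexyl–F loses F⁻: pKₐ(HF) ≈ 3.2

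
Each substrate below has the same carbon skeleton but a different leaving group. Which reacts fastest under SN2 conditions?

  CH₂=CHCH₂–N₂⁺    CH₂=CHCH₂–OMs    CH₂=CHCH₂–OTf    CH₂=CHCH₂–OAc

The skeletons are identical, so relative rate is governed entirely by leaving-group ability.
Rank by basicity of the departing species: weakest base leaves most easily.
CH₂=CHCH₂–N₂⁺ loses N₂: no meaningful conjugate acid; N₂ departs as an exceptionally stable neutral molecule
CH₂=CHCH₂–OTf loses OTf⁻: pKₐ(CF₃SO₃H (triflic acid)) ≈ -14
CH₂=CHCH₂–OMs loses OMs⁻: pKₐ(CH₃SO₃H (MsOH)) ≈ -1.9
CH₂=CHCH₂–OAc loses AcO⁻: pKₐ(CH₃COOH) ≈ 4.8

CH₂=CHCH₂–N₂⁺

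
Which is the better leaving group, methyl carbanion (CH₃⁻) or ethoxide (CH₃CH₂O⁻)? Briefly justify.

ethoxide (CH₃CH₂O⁻)

ethoxide (CH₃CH₂O⁻) is the better leaving group.
pKₐ(CH₃CH₂OH) ≈ 16 versus pKₐ(CH₄) ≈ 48: ethoxide (CH₃CH₂O⁻) is the much weaker base.
Strong base; alkoxides do not leave unassisted.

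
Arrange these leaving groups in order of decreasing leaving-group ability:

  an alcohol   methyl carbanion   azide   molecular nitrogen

A good leaving group is a weak base: the lower the pKₐ of its conjugate acid, the more readily it departs.
molecular nitrogen: no meaningful conjugate acid; N₂ departs as an exceptionally stable neutral molecule
an alcohol: pKₐ(R'OH₂⁺) ≈ -2.4 — neutral; leaves from a protonated ether (an oxonium ion, R–O(H)R'⁺)
azide: pKₐ(HN₃) ≈ 4.7 — linear, resonance-stabilised
methyl carbanion: pKₐ(CH₄) ≈ 48

molecular nitrogen > an alcohol > azide > methyl carbanion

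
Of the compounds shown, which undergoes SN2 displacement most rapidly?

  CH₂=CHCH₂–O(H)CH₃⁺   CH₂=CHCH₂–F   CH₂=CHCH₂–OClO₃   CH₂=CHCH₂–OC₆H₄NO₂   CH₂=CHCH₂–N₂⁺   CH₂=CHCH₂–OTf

The skeletons are identical, so relative rate is governed entirely by leaving-group ability.
Leaving-group ability tracks the stability of the departed species; conjugate-acid pKₐ is the usual yardstick (lower pKₐ → better LG).
CH₂=CHCH₂–N₂⁺ loses N₂: no meaningful conjugate acid; N₂ departs as an exceptionally stable neutral molecule
CH₂=CHCH₂–OTf loses OTf⁻: pKₐ(CF₃SO₃H (triflic acid)) ≈ -14
CH₂=CHCH₂–OClO₃ loses ClO₄⁻: pKₐ(HClO₄) ≈ -10
CH₂=CHCH₂–O(H)CH₃⁺ loses R'OH: pKₐ(R'OH₂⁺) ≈ -2.4
CH₂=CHCH₂–F loses F⁻: pKₐ(HF) ≈ 3.2
CH₂=CHCH₂–OC₆H₄NO₂ loses p-O₂N–C₆H₄–O⁻: pKₐ(p-nitrophenol) ≈ 7.2

CH₂=CHCH₂–N₂⁺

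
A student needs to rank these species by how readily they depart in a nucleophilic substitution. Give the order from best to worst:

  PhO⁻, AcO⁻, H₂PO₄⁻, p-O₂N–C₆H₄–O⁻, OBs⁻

OBs⁻ > H₂PO₄⁻ > AcO⁻ > p-O₂N–C₆H₄–O⁻ > PhO⁻

A good leaving group is a weak base: the lower the pKₐ of its conjugate acid, the more readily it departs.
OBs⁻: pKₐ(p-BrC₆H₄SO₃H) ≈ -2.8
H₂PO₄⁻: pKₐ(H₃PO₄) ≈ 2.1
AcO⁻: pKₐ(CH₃COOH) ≈ 4.8
p-O₂N–C₆H₄–O⁻: pKₐ(p-nitrophenol) ≈ 7.2
PhO⁻: pKₐ(C₆H₅OH (phenol)) ≈ 10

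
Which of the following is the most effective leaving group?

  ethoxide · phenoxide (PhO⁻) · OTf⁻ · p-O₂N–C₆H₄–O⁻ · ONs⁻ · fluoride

Leaving-group ability tracks the stability of the departed species; conjugate-acid pKₐ is the usual yardstick (lower pKₐ → better LG).
OTf⁻: pKₐ(CF₃SO₃H (triflic acid)) ≈ -14
ONs⁻: pKₐ(p-O₂NC₆H₄SO₃H) ≈ -3.5
fluoride: pKₐ(HF) ≈ 3.2
p-O₂N–C₆H₄–O⁻: pKₐ(p-nitrophenol) ≈ 7.2
phenoxide (PhO⁻): pKₐ(C₆H₅OH (phenol)) ≈ 10
ethoxide: pKₐ(CH₃CH₂OH) ≈ 16

OTf⁻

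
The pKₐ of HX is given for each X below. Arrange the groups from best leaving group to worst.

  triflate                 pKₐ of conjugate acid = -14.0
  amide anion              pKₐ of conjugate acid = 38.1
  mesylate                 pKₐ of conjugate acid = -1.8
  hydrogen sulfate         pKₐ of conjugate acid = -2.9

Lower conjugate-acid pKₐ ⇒ weaker base ⇒ better leaving group.
Sorting by the given values: triflate (-14.0), hydrogen sulfate (-2.9), mesylate (-1.8), amide anion (38.1).

triflate > hydrogen sulfate > mesylate > amide anion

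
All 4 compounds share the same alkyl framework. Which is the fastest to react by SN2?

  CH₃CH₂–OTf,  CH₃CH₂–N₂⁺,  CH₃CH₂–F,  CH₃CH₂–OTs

The skeletons are identical, so relative rate is governed entirely by leaving-group ability.
Rank by basicity of the departing species: weakest base leaves most easily.
CH₃CH₂–N₂⁺ loses N₂: no meaningful conjugate acid; N₂ departs as an exceptionally stable neutral molecule
CH₃CH₂–OTf loses OTf⁻: pKₐ(CF₃SO₃H (triflic acid)) ≈ -14
CH₃CH₂–OTs loses OTs⁻: pKₐ(p-CH₃C₆H₄SO₃H (TsOH)) ≈ -2.8
CH₃CH₂–F loses F⁻: pKₐ(HF) ≈ 3.2

CH₃CH₂–N₂⁺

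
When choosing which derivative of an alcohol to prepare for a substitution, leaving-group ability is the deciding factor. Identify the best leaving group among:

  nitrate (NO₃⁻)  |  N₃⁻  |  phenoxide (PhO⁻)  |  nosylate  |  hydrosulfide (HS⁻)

A good leaving group is a weak base: the lower the pKₐ of its conjugate acid, the more readily it departs.
nosylate: pKₐ(p-O₂NC₆H₄SO₃H) ≈ -3.5
nitrate (NO₃⁻): pKₐ(HNO₃) ≈ -1.3
N₃⁻: pKₐ(HN₃) ≈ 4.7
hydrosulfide (HS⁻): pKₐ(H₂S) ≈ 7
phenoxide (PhO⁻): pKₐ(C₆H₅OH (phenol)) ≈ 10

nosylate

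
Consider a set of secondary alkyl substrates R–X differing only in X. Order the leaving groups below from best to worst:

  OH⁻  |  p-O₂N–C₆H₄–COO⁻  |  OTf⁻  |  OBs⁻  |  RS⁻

OTf⁻ > OBs⁻ > p-O₂N–C₆H₄–COO⁻ > RS⁻ > OH⁻

Rank by basicity of the departing species: weakest base leaves most easily.
OTf⁻: pKₐ(CF₃SO₃H (triflic acid)) ≈ -14
OBs⁻: pKₐ(p-BrC₆H₄SO₃H) ≈ -2.8
p-O₂N–C₆H₄–COO⁻: pKₐ(p-nitrobenzoic acid) ≈ 3.4
RS⁻: pKₐ(RSH (a thiol)) ≈ 10.5
OH⁻: pKₐ(H₂O) ≈ 15.7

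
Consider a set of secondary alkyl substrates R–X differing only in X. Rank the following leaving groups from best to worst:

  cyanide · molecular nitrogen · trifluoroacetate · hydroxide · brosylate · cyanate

molecular nitrogen > brosylate > trifluoroacetate > cyanate > cyanide > hydroxide

A good leaving group is a weak base: the lower the pKₐ of its conjugate acid, the more readily it departs.
molecular nitrogen: no meaningful conjugate acid; N₂ departs as an exceptionally stable neutral molecule
brosylate: pKₐ(p-BrC₆H₄SO₃H) ≈ -2.8
trifluoroacetate: pKₐ(CF₃COOH) ≈ 0.2 — strongly electron-withdrawing CF₃ stabilises the carboxylate
cyanate: pKₐ(HOCN) ≈ 3.5 — resonance between N and O
cyanide: pKₐ(HCN) ≈ 9.2 — sp carbon stabilises the charge somewhat, but still a poor LG
hydroxide: pKₐ(H₂O) ≈ 15.7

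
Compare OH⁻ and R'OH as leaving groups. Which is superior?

R'OH is the better leaving group.
pKₐ(R'OH₂⁺) ≈ -2.4 versus pKₐ(H₂O) ≈ 15.7: R'OH is the much weaker base.
Neutral; leaves from a protonated ether (an oxonium ion, R–O(H)R'⁺).

R'OH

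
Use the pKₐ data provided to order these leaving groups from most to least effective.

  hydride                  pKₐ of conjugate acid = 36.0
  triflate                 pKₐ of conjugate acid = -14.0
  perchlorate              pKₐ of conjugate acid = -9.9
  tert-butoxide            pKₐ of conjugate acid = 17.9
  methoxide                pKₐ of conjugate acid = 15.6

Lower conjugate-acid pKₐ ⇒ weaker base ⇒ better leaving group.
Sorting by the given values: triflate (-14.0), perchlorate (-9.9), methoxide (15.6), tert-butoxide (17.9), hydride (36.0).

triflate > perchlorate > methoxide > tert-butoxide > hydride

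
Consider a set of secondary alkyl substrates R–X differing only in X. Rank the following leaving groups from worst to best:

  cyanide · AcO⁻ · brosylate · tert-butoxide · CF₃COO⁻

Leaving-group ability tracks the stability of the departed species; conjugate-acid pKₐ is the usual yardstick (lower pKₐ → better LG).
brosylate: pKₐ(p-BrC₆H₄SO₃H) ≈ -2.8
CF₃COO⁻: pKₐ(CF₃COOH) ≈ 0.2
AcO⁻: pKₐ(CH₃COOH) ≈ 4.8
cyanide: pKₐ(HCN) ≈ 9.2
tert-butoxide: pKₐ(t-BuOH) ≈ 18
Listed from poorest to best leaving group as asked.

tert-butoxide < cyanide < AcO⁻ < CF₃COO⁻ < brosylate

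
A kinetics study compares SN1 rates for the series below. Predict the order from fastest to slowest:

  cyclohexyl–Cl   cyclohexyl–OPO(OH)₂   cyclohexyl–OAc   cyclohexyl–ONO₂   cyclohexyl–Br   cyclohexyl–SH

Identical carbon frameworks mean the comparison reduces to leaving-group quality.
Leaving-group ability tracks the stability of the departed species; conjugate-acid pKₐ is the usual yardstick (lower pKₐ → better LG).
cyclohexyl–Br loses Br⁻: pKₐ(HBr) ≈ -9
cyclohexyl–Cl loses Cl⁻: pKₐ(HCl) ≈ -7
cyclohexyl–ONO₂ loses NO₃⁻: pKₐ(HNO₃) ≈ -1.3
cyclohexyl–OPO(OH)₂ loses H₂PO₄⁻: pKₐ(H₃PO₄) ≈ 2.1
cyclohexyl–OAc loses AcO⁻: pKₐ(CH₃COOH) ≈ 4.8
cyclohexyl–SH loses HS⁻: pKₐ(H₂S) ≈ 7

cyclohexyl–Br > cyclohexyl–Cl > cyclohexyl–ONO₂ > cyclohexyl–OPO(OH)₂ > cyclohexyl–OAc > cyclohexyl–SH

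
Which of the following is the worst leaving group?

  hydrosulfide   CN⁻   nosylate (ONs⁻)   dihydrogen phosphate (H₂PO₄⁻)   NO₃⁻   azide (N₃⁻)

nosylate (ONs⁻): pKₐ(p-O₂NC₆H₄SO₃H) ≈ -3.5
NO₃⁻: pKₐ(HNO₃) ≈ -1.3
dihydrogen phosphate (H₂PO₄⁻): pKₐ(H₃PO₄) ≈ 2.1
azide (N₃⁻): pKₐ(HN₃) ≈ 4.7
hydrosulfide: pKₐ(H₂S) ≈ 7
CN⁻: pKₐ(HCN) ≈ 9.2

CN⁻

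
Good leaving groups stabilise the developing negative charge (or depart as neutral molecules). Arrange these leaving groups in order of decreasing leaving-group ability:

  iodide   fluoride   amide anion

Leaving-group ability tracks the stability of the departed species; conjugate-acid pKₐ is the usual yardstick (lower pKₐ → better LG).
iodide: pKₐ(HI) ≈ -10 — large, highly polarisable; very weak base
fluoride: pKₐ(HF) ≈ 3.2
amide anion: pKₐ(NH₃) ≈ 38 — extremely strong base; never a leaving group

iodide > fluoride > amide anion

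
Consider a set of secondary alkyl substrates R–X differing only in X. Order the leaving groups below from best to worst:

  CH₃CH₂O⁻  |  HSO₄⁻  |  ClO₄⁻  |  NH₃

The more stable X⁻ (or X) is on its own — i.e. the weaker a base it is — the better a leaving group it makes.
ClO₄⁻: pKₐ(HClO₄) ≈ -10 — extremely weak base; rarely used for safety reasons
HSO₄⁻: pKₐ(H₂SO₄) ≈ -3 — conjugate base of a strong mineral acid
NH₃: pKₐ(NH₄⁺) ≈ 9.2 — neutral but moderately basic; leaves from R–NH₃⁺
CH₃CH₂O⁻: pKₐ(CH₃CH₂OH) ≈ 16 — strong base; alkoxides do not leave unassisted

ClO₄⁻ > HSO₄⁻ > NH₃ > CH₃CH₂O⁻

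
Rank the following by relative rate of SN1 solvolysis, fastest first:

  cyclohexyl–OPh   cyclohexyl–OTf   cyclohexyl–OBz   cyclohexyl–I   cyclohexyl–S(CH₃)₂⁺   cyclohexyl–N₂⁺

cyclohexyl–N₂⁺ > cyclohexyl–OTf > cyclohexyl–I > cyclohexyl–S(CH₃)₂⁺ > cyclohexyl–OBz > cyclohexyl–OPh

Identical carbon frameworks mean the comparison reduces to leaving-group quality.
Leaving-group ability tracks the stability of the departed species; conjugate-acid pKₐ is the usual yardstick (lower pKₐ → better LG).
cyclohexyl–N₂⁺ loses N₂: no meaningful conjugate acid; N₂ departs as an exceptionally stable neutral molecule
cyclohexyl–OTf loses OTf⁻: pKₐ(CF₃SO₃H (triflic acid)) ≈ -14
cyclohexyl–I loses I⁻: pKₐ(HI) ≈ -10
cyclohexyl–S(CH₃)₂⁺ loses SR'₂: pKₐ(R'₂SH⁺) ≈ -7
cyclohexyl–OBz loses PhCOO⁻: pKₐ(C₆H₅COOH) ≈ 4.2
cyclohexyl–OPh loses PhO⁻: pKₐ(C₆H₅OH (phenol)) ≈ 10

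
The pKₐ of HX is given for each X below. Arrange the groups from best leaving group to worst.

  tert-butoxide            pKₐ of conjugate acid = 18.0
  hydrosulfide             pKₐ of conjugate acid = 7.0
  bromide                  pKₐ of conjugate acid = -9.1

Lower conjugate-acid pKₐ ⇒ weaker base ⇒ better leaving group.
Sorting by the given values: bromide (-9.1), hydrosulfide (7.0), tert-butoxide (18.0).

bromide > hydrosulfide > tert-butoxide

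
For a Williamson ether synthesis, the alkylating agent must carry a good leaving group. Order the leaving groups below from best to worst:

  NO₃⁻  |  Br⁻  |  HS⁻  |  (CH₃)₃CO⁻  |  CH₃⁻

The more stable X⁻ (or X) is on its own — i.e. the weaker a base it is — the better a leaving group it makes.
Br⁻: pKₐ(HBr) ≈ -9 — weak base; good leaving group
NO₃⁻: pKₐ(HNO₃) ≈ -1.3
HS⁻: pKₐ(H₂S) ≈ 7 — larger and more polarisable than the oxygen analogue
(CH₃)₃CO⁻: pKₐ(t-BuOH) ≈ 18 — bulky, strongly basic alkoxide
CH₃⁻: pKₐ(CH₄) ≈ 48

Br⁻ > NO₃⁻ > HS⁻ > (CH₃)₃CO⁻ > CH₃⁻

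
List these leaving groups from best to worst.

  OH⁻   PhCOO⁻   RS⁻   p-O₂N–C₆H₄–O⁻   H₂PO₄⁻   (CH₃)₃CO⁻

H₂PO₄⁻ > PhCOO⁻ > p-O₂N–C₆H₄–O⁻ > RS⁻ > OH⁻ > (CH₃)₃CO⁻

The more stable X⁻ (or X) is on its own — i.e. the weaker a base it is — the better a leaving group it makes.
H₂PO₄⁻: pKₐ(H₃PO₄) ≈ 2.1 — moderate base; biological leaving group after further activation
PhCOO⁻: pKₐ(C₆H₅COOH) ≈ 4.2 — aryl carboxylate
p-O₂N–C₆H₄–O⁻: pKₐ(p-nitrophenol) ≈ 7.2
RS⁻: pKₐ(RSH (a thiol)) ≈ 10.5 — moderately basic; rarely leaves without activation
OH⁻: pKₐ(H₂O) ≈ 15.7
(CH₃)₃CO⁻: pKₐ(t-BuOH) ≈ 18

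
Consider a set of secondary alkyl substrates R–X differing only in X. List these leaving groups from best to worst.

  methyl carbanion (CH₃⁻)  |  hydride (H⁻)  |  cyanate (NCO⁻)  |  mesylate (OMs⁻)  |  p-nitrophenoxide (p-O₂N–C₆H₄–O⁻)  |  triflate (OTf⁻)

The more stable X⁻ (or X) is on its own — i.e. the weaker a base it is — the better a leaving group it makes.
triflate (OTf⁻): pKₐ(CF₃SO₃H (triflic acid)) ≈ -14
mesylate (OMs⁻): pKₐ(CH₃SO₃H (MsOH)) ≈ -1.9
cyanate (NCO⁻): pKₐ(HOCN) ≈ 3.5
p-nitrophenoxide (p-O₂N–C₆H₄–O⁻): pKₐ(p-nitrophenol) ≈ 7.2
hydride (H⁻): pKₐ(H₂) ≈ 36
methyl carbanion (CH₃⁻): pKₐ(CH₄) ≈ 48

triflate (OTf⁻) > mesylate (OMs⁻) > cyanate (NCO⁻) > p-nitrophenoxide (p-O₂N–C₆H₄–O⁻) > hydride (H⁻) > methyl carbanion (CH₃⁻)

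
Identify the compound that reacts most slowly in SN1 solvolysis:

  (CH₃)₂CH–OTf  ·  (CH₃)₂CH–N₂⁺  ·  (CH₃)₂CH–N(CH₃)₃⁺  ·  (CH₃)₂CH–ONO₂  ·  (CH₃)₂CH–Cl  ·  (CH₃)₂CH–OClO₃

Same R in every case — rank the leaving groups.
Rank by basicity of the departing species: weakest base leaves most easily.
(CH₃)₂CH–N₂⁺ loses N₂: no meaningful conjugate acid; N₂ departs as an exceptionally stable neutral molecule
(CH₃)₂CH–OTf loses OTf⁻: pKₐ(CF₃SO₃H (triflic acid)) ≈ -14
(CH₃)₂CH–OClO₃ loses ClO₄⁻: pKₐ(HClO₄) ≈ -10
(CH₃)₂CH–Cl loses Cl⁻: pKₐ(HCl) ≈ -7
(CH₃)₂CH–ONO₂ loses NO₃⁻: pKₐ(HNO₃) ≈ -1.3
(CH₃)₂CH–N(CH₃)₃⁺ loses NR'₃: pKₐ(R'₃NH⁺) ≈ 10.7

(CH₃)₂CH–N(CH₃)₃⁺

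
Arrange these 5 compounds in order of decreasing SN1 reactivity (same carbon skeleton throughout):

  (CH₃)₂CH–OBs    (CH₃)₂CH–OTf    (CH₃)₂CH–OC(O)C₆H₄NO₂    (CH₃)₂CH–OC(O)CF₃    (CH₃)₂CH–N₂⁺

With the same alkyl group throughout, only the leaving group differentiates the rates.
Rank by basicity of the departing species: weakest base leaves most easily.
(CH₃)₂CH–N₂⁺ loses N₂: no meaningful conjugate acid; N₂ departs as an exceptionally stable neutral molecule
(CH₃)₂CH–OTf loses OTf⁻: pKₐ(CF₃SO₃H (triflic acid)) ≈ -14
(CH₃)₂CH–OBs loses OBs⁻: pKₐ(p-BrC₆H₄SO₃H) ≈ -2.8
(CH₃)₂CH–OC(O)CF₃ loses CF₃COO⁻: pKₐ(CF₃COOH) ≈ 0.2
(CH₃)₂CH–OC(O)C₆H₄NO₂ loses p-O₂N–C₆H₄–COO⁻: pKₐ(p-nitrobenzoic acid) ≈ 3.4

(CH₃)₂CH–N₂⁺ > (CH₃)₂CH–OTf > (CH₃)₂CH–OBs > (CH₃)₂CH–OC(O)CF₃ > (CH₃)₂CH–OC(O)C₆H₄NO₂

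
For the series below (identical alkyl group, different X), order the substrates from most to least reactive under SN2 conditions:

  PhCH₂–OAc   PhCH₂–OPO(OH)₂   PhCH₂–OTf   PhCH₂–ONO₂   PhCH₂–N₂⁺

The skeletons are identical, so relative rate is governed entirely by leaving-group ability.
Rank by basicity of the departing species: weakest base leaves most easily.
PhCH₂–N₂⁺ loses N₂: no meaningful conjugate acid; N₂ departs as an exceptionally stable neutral molecule
PhCH₂–OTf loses OTf⁻: pKₐ(CF₃SO₃H (triflic acid)) ≈ -14
PhCH₂–ONO₂ loses NO₃⁻: pKₐ(HNO₃) ≈ -1.3
PhCH₂–OPO(OH)₂ loses H₂PO₄⁻: pKₐ(H₃PO₄) ≈ 2.1
PhCH₂–OAc loses AcO⁻: pKₐ(CH₃COOH) ≈ 4.8

PhCH₂–N₂⁺ > PhCH₂–OTf > PhCH₂–ONO₂ > PhCH₂–OPO(OH)₂ > PhCH₂–OAc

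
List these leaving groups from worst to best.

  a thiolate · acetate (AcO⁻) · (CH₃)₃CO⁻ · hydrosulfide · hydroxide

Rank by basicity of the departing species: weakest base leaves most easily.
acetate (AcO⁻): pKₐ(CH₃COOH) ≈ 4.8
hydrosulfide: pKₐ(H₂S) ≈ 7 — larger and more polarisable than the oxygen analogue
a thiolate: pKₐ(RSH (a thiol)) ≈ 10.5
hydroxide: pKₐ(H₂O) ≈ 15.7 — strong base; essentially never leaves without prior activation
(CH₃)₃CO⁻: pKₐ(t-BuOH) ≈ 18 — bulky, strongly basic alkoxide
Reversing gives the worst-to-best order requested.

(CH₃)₃CO⁻ < hydroxide < a thiolate < hydrosulfide < acetate (AcO⁻)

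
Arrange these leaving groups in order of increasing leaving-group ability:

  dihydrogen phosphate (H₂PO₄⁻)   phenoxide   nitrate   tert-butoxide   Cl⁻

tert-butoxide < phenoxide < dihydrogen phosphate (H₂PO₄⁻) < nitrate < Cl⁻

Cl⁻: pKₐ(HCl) ≈ -7 — moderately weak base
nitrate: pKₐ(HNO₃) ≈ -1.3 — resonance-delocalised over three oxygens
dihydrogen phosphate (H₂PO₄⁻): pKₐ(H₃PO₄) ≈ 2.1
phenoxide: pKₐ(C₆H₅OH (phenol)) ≈ 10 — resonance into the ring helps, but still a poor LG
tert-butoxide: pKₐ(t-BuOH) ≈ 18 — bulky, strongly basic alkoxide
Reversing gives the worst-to-best order requested.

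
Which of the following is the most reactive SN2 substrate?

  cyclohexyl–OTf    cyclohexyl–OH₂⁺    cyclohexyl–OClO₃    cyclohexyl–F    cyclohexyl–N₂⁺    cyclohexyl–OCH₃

cyclohexyl–N₂⁺

Same R in every case — rank the leaving groups.
Rank by basicity of the departing species: weakest base leaves most easily.
cyclohexyl–N₂⁺ loses N₂: no meaningful conjugate acid; N₂ departs as an exceptionally stable neutral molecule
cyclohexyl–OTf loses OTf⁻: pKₐ(CF₃SO₃H (triflic acid)) ≈ -14
cyclohexyl–OClO₃ loses ClO₄⁻: pKₐ(HClO₄) ≈ -10
cyclohexyl–OH₂⁺ loses H₂O: pKₐ(H₃O⁺) ≈ -1.7
cyclohexyl–F loses F⁻: pKₐ(HF) ≈ 3.2
cyclohexyl–OCH₃ loses CH₃O⁻: pKₐ(CH₃OH) ≈ 15.5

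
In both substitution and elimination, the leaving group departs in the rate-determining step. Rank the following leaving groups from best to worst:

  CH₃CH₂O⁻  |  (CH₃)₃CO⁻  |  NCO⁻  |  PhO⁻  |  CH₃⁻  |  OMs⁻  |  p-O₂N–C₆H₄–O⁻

OMs⁻: pKₐ(CH₃SO₃H (MsOH)) ≈ -1.9 — resonance-delocalised alkanesulfonate
NCO⁻: pKₐ(HOCN) ≈ 3.5
p-O₂N–C₆H₄–O⁻: pKₐ(p-nitrophenol) ≈ 7.2 — nitro group delocalises the charge; the classic chromogenic LG
PhO⁻: pKₐ(C₆H₅OH (phenol)) ≈ 10 — resonance into the ring helps, but still a poor LG
CH₃CH₂O⁻: pKₐ(CH₃CH₂OH) ≈ 16 — strong base; alkoxides do not leave unassisted
(CH₃)₃CO⁻: pKₐ(t-BuOH) ≈ 18 — bulky, strongly basic alkoxide
CH₃⁻: pKₐ(CH₄) ≈ 48 — unstabilised carbanion; the worst conceivable leaving group

OMs⁻ > NCO⁻ > p-O₂N–C₆H₄–O⁻ > PhO⁻ > CH₃CH₂O⁻ > (CH₃)₃CO⁻ > CH₃⁻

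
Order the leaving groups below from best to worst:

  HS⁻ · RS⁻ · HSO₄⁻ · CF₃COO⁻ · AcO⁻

Rank by basicity of the departing species: weakest base leaves most easily.
HSO₄⁻: pKₐ(H₂SO₄) ≈ -3
CF₃COO⁻: pKₐ(CF₃COOH) ≈ 0.2
AcO⁻: pKₐ(CH₃COOH) ≈ 4.8
HS⁻: pKₐ(H₂S) ≈ 7
RS⁻: pKₐ(RSH (a thiol)) ≈ 10.5

HSO₄⁻ > CF₃COO⁻ > AcO⁻ > HS⁻ > RS⁻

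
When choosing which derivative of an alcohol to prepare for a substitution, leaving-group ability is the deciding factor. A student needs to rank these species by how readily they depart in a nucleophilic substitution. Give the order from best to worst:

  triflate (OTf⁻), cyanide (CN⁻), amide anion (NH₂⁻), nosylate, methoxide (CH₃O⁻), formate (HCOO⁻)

triflate (OTf⁻) > nosylate > formate (HCOO⁻) > cyanide (CN⁻) > methoxide (CH₃O⁻) > amide anion (NH₂⁻)

A good leaving group is a weak base: the lower the pKₐ of its conjugate acid, the more readily it departs.
triflate (OTf⁻): pKₐ(CF₃SO₃H (triflic acid)) ≈ -14 — charge spread over three oxygens and a CF₃ group; the premier leaving group in synthesis
nosylate: pKₐ(p-O₂NC₆H₄SO₃H) ≈ -3.5 — p-nitro group further stabilises the sulfonate
formate (HCOO⁻): pKₐ(HCOOH) ≈ 3.8 — resonance-stabilised carboxylate
cyanide (CN⁻): pKₐ(HCN) ≈ 9.2 — sp carbon stabilises the charge somewhat, but still a poor LG
methoxide (CH₃O⁻): pKₐ(CH₃OH) ≈ 15.5
amide anion (NH₂⁻): pKₐ(NH₃) ≈ 38 — extremely strong base; never a leaving group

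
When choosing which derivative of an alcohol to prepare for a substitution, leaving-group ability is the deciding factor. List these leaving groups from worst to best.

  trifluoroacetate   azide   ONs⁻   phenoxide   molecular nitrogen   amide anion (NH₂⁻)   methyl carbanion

methyl carbanion < amide anion (NH₂⁻) < phenoxide < azide < trifluoroacetate < ONs⁻ < molecular nitrogen

Leaving-group ability tracks the stability of the departed species; conjugate-acid pKₐ is the usual yardstick (lower pKₐ → better LG).
molecular nitrogen: no meaningful conjugate acid; N₂ departs as an exceptionally stable neutral molecule
ONs⁻: pKₐ(p-O₂NC₆H₄SO₃H) ≈ -3.5
trifluoroacetate: pKₐ(CF₃COOH) ≈ 0.2 — strongly electron-withdrawing CF₃ stabilises the carboxylate
azide: pKₐ(HN₃) ≈ 4.7
phenoxide: pKₐ(C₆H₅OH (phenol)) ≈ 10 — resonance into the ring helps, but still a poor LG
amide anion (NH₂⁻): pKₐ(NH₃) ≈ 38 — extremely strong base; never a leaving group
methyl carbanion: pKₐ(CH₄) ≈ 48
Listed from poorest to best leaving group as asked.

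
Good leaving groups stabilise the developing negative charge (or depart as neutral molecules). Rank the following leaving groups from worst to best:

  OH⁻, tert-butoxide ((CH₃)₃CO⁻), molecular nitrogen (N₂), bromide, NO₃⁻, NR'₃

tert-butoxide ((CH₃)₃CO⁻) < OH⁻ < NR'₃ < NO₃⁻ < bromide < molecular nitrogen (N₂)

The more stable X⁻ (or X) is on its own — i.e. the weaker a base it is — the better a leaving group it makes.
molecular nitrogen (N₂): no meaningful conjugate acid; N₂ departs as an exceptionally stable neutral molecule
bromide: pKₐ(HBr) ≈ -9
NO₃⁻: pKₐ(HNO₃) ≈ -1.3
NR'₃: pKₐ(R'₃NH⁺) ≈ 10.7
OH⁻: pKₐ(H₂O) ≈ 15.7
tert-butoxide ((CH₃)₃CO⁻): pKₐ(t-BuOH) ≈ 18
Listed from poorest to best leaving group as asked.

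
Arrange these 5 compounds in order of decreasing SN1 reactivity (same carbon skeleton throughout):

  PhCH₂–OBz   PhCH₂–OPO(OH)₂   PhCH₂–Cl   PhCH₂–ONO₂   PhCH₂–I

PhCH₂–I > PhCH₂–Cl > PhCH₂–ONO₂ > PhCH₂–OPO(OH)₂ > PhCH₂–OBz

Same R in every case — rank the leaving groups.
A good leaving group is a weak base: the lower the pKₐ of its conjugate acid, the more readily it departs.
PhCH₂–I loses I⁻: pKₐ(HI) ≈ -10
PhCH₂–Cl loses Cl⁻: pKₐ(HCl) ≈ -7
PhCH₂–ONO₂ loses NO₃⁻: pKₐ(HNO₃) ≈ -1.3
PhCH₂–OPO(OH)₂ loses H₂PO₄⁻: pKₐ(H₃PO₄) ≈ 2.1
PhCH₂–OBz loses PhCOO⁻: pKₐ(C₆H₅COOH) ≈ 4.2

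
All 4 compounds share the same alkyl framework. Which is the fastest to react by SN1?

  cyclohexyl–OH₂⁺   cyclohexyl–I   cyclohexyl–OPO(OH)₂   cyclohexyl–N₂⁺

cyclohexyl–N₂⁺

The skeletons are identical, so relative rate is governed entirely by leaving-group ability.
Rank by basicity of the departing species: weakest base leaves most easily.
cyclohexyl–N₂⁺ loses N₂: no meaningful conjugate acid; N₂ departs as an exceptionally stable neutral molecule
cyclohexyl–I loses I⁻: pKₐ(HI) ≈ -10
cyclohexyl–OH₂⁺ loses H₂O: pKₐ(H₃O⁺) ≈ -1.7
cyclohexyl–OPO(OH)₂ loses H₂PO₄⁻: pKₐ(H₃PO₄) ≈ 2.1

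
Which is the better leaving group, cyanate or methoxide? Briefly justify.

cyanate is the better leaving group.
pKₐ(HOCN) ≈ 3.5 versus pKₐ(CH₃OH) ≈ 15.5: cyanate is the much weaker base.
Resonance between N and O.

cyanate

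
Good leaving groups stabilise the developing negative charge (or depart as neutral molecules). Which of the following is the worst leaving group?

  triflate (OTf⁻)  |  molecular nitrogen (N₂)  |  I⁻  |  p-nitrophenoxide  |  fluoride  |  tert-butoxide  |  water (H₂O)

tert-butoxide

molecular nitrogen (N₂): no meaningful conjugate acid; N₂ departs as an exceptionally stable neutral molecule
triflate (OTf⁻): pKₐ(CF₃SO₃H (triflic acid)) ≈ -14
I⁻: pKₐ(HI) ≈ -10
water (H₂O): pKₐ(H₃O⁺) ≈ -1.7
fluoride: pKₐ(HF) ≈ 3.2
p-nitrophenoxide: pKₐ(p-nitrophenol) ≈ 7.2
tert-butoxide: pKₐ(t-BuOH) ≈ 18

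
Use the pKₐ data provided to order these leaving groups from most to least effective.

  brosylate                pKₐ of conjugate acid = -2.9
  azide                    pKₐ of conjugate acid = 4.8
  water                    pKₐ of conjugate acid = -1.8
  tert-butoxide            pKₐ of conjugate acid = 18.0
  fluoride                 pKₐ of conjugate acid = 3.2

Lower conjugate-acid pKₐ ⇒ weaker base ⇒ better leaving group.
Sorting by the given values: brosylate (-2.9), water (-1.8), fluoride (3.2), azide (4.8), tert-butoxide (18.0).

brosylate > water > fluoride > azide > tert-butoxide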